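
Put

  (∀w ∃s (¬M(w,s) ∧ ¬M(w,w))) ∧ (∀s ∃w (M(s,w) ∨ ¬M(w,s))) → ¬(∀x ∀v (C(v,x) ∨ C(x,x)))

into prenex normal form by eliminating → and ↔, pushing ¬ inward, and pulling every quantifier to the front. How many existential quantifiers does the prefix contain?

4

First replace A → B with ¬A ∨ B.
  ¬((∀w ∃s (¬M(w,s) ∧ ¬M(w,w))) ∧ (∀s ∃w (M(s,w) ∨ ¬M(w,s)))) ∨ ¬(∀x ∀v (C(v,x) ∨ C(x,x)))
Move each ¬ inward, flipping quantifiers it crosses:
  (∃w ∀s (M(w,s) ∨ M(w,w))) ∨ (∃s ∀w (¬M(s,w) ∧ M(w,s))) ∨ (∃x ∃v (¬C(v,x) ∧ ¬C(x,x)))
Rename bound variables to avoid capture: s↦b, w↦r.
  (∃w ∀s (M(w,s) ∨ M(w,w))) ∨ (∃b ∀r (¬M(b,r) ∧ M(r,b))) ∨ (∃x ∃v (¬C(v,x) ∧ ¬C(x,x)))
Extract every quantifier outward, since the variables are now distinct and don't occur free across branches:
  ∃w ∀s ∃b ∀r ∃x ∃v (M(w,s) ∨ M(w,w) ∨ ¬M(b,r) ∧ M(r,b) ∨ ¬C(v,x) ∧ ¬C(x,x))
The prefix is ∃w ∀s ∃b ∀r ∃x ∃v: 2 universal, 4 existential.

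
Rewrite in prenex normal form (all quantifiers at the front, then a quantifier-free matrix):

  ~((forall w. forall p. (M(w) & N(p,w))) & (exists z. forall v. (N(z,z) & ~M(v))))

exists w. exists p. forall z. exists v. (~M(w) | ~N(p,w) | ~N(z,z) | M(v))

Drive negations inward (¬∀x A ≡ ∃x ¬A, ¬∃x A ≡ ∀x ¬A, De Morgan for ∧/∨):
  (exists w. exists p. (~M(w) | ~N(p,w))) | (forall z. exists v. (~N(z,z) | M(v)))
All bound variables are already distinct, so no renaming is needed.
Extract every quantifier outward, since the variables are now distinct and don't occur free across branches:
  exists w. exists p. forall z. exists v. (~M(w) | ~N(p,w) | ~N(z,z) | M(v))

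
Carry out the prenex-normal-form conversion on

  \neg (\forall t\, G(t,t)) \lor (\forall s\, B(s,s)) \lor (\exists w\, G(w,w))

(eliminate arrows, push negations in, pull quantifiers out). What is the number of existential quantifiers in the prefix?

Drive negations inward (¬∀x A ≡ ∃x ¬A, ¬∃x A ≡ ∀x ¬A, De Morgan for ∧/∨):
  (\exists t\, \neg G(t,t)) \lor (\forall s\, B(s,s)) \lor (\exists w\, G(w,w))
Finally move all quantifiers to the prefix:
  \exists t\, \forall s\, \exists w\, (\neg G(t,t) \lor B(s,s) \lor G(w,w))
The prefix is \exists t \forall s \exists w: 1 universal, 2 existential.

2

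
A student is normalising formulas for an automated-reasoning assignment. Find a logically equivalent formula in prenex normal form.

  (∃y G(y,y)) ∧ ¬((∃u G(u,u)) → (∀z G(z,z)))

Rewrite implications/biconditionals: A → B as ¬A ∨ B.
  (∃y G(y,y)) ∧ ¬(¬(∃u G(u,u)) ∨ (∀z G(z,z)))
Move each ¬ inward, flipping quantifiers it crosses:
  (∃y G(y,y)) ∧ (∃u G(u,u)) ∧ (∃z ¬G(z,z))
All bound variables are already distinct, so no renaming is needed.
Extract every quantifier outward, since the variables are now distinct and don't occur free across branches:
  ∃y ∃u ∃z (G(y,y) ∧ G(u,u) ∧ ¬G(z,z))

∃y ∃u ∃z (G(y,y) ∧ G(u,u) ∧ ¬G(z,z))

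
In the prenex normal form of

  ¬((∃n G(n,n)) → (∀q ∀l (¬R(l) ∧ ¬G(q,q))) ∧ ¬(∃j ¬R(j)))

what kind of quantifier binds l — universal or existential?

existential

First replace A → B with ¬A ∨ B.
  ¬(¬(∃n G(n,n)) ∨ (∀q ∀l (¬R(l) ∧ ¬G(q,q))) ∧ ¬(∃j ¬R(j)))
Push ¬ through the quantifiers and connectives to reach negation normal form:
  (∃n G(n,n)) ∧ ((∃q ∃l (R(l) ∨ G(q,q))) ∨ (∃j ¬R(j)))
All bound variables are already distinct, so no renaming is needed.
Pull the quantifiers to the front (each side's bound variable is not free in the other side):
  ∃n ∃q ∃l ∃j (G(n,n) ∧ (R(l) ∨ G(q,q) ∨ ¬R(j)))
The quantifier ∀l sits under an odd number of negations (counting the antecedent side of each →), so it flips to ∃l.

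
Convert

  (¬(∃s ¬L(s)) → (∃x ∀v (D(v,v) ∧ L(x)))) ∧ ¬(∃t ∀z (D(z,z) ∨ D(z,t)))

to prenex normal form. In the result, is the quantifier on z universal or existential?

existential

Rewrite implications/biconditionals: A → B as ¬A ∨ B.
  (¬¬(∃s ¬L(s)) ∨ (∃x ∀v (D(v,v) ∧ L(x)))) ∧ ¬(∃t ∀z (D(z,z) ∨ D(z,t)))
Push ¬ through the quantifiers and connectives to reach negation normal form:
  ((∃s ¬L(s)) ∨ (∃x ∀v (D(v,v) ∧ L(x)))) ∧ (∀t ∃z (¬D(z,z) ∧ ¬D(z,t)))
Finally move all quantifiers to the prefix:
  ∃s ∃x ∀v ∀t ∃z ((¬L(s) ∨ D(v,v) ∧ L(x)) ∧ ¬D(z,z) ∧ ¬D(z,t))
The quantifier ∀z sits under an odd number of negations (counting the antecedent side of each →), so it flips to ∃z.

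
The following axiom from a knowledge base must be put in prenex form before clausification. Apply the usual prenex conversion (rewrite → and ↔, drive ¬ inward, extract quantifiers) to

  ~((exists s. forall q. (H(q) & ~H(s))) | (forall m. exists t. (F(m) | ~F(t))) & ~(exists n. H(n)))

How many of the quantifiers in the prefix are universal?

Move each ¬ inward, flipping quantifiers it crosses:
  (forall s. exists q. (~H(q) | H(s))) & ((exists m. forall t. (~F(m) & F(t))) | (exists n. H(n)))
All bound variables are already distinct, so no renaming is needed.
Extract every quantifier outward, since the variables are now distinct and don't occur free across branches:
  forall s. exists q. exists m. forall t. exists n. ((~H(q) | H(s)) & (~F(m) & F(t) | H(n)))
The prefix is forall s exists q exists m forall t exists n: 2 universal, 3 existential.

2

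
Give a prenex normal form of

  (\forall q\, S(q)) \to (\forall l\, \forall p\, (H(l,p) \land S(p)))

Rewrite implications/biconditionals: A → B as ¬A ∨ B.
  \neg (\forall q\, S(q)) \lor (\forall l\, \forall p\, (H(l,p) \land S(p)))
Move each ¬ inward, flipping quantifiers it crosses:
  (\exists q\, \neg S(q)) \lor (\forall l\, \forall p\, (H(l,p) \land S(p)))
Finally move all quantifiers to the prefix:
  \exists q\, \forall l\, \forall p\, (\neg S(q) \lor H(l,p) \land S(p))

\exists q\, \forall l\, \forall p\, (\neg S(q) \lor H(l,p) \land S(p))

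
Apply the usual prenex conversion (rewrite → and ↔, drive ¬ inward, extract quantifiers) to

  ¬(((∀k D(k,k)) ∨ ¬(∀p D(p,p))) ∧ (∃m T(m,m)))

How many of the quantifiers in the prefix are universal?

2

Move each ¬ inward, flipping quantifiers it crosses:
  (∃k ¬D(k,k)) ∧ (∀p D(p,p)) ∨ (∀m ¬T(m,m))
Extract every quantifier outward, since the variables are now distinct and don't occur free across branches:
  ∃k ∀p ∀m (¬D(k,k) ∧ D(p,p) ∨ ¬T(m,m))
The prefix is ∃k ∀p ∀m: 2 universal, 1 existential.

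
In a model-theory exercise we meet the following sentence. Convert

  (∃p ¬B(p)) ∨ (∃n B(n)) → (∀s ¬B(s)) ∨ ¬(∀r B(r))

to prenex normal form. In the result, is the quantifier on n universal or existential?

universal

First replace A → B with ¬A ∨ B.
  ¬((∃p ¬B(p)) ∨ (∃n B(n))) ∨ (∀s ¬B(s)) ∨ ¬(∀r B(r))
Move each ¬ inward, flipping quantifiers it crosses:
  (∀p B(p)) ∧ (∀n ¬B(n)) ∨ (∀s ¬B(s)) ∨ (∃r ¬B(r))
Finally move all quantifiers to the prefix:
  ∀p ∀n ∀s ∃r (B(p) ∧ ¬B(n) ∨ ¬B(s) ∨ ¬B(r))
The quantifier ∃n sits under an odd number of negations (counting the antecedent side of each →), so it flips to ∀n.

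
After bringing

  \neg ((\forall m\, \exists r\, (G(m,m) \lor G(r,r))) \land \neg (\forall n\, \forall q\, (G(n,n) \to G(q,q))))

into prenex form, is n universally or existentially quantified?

Eliminate → and ↔ using ¬ and ∨.
  \neg ((\forall m\, \exists r\, (G(m,m) \lor G(r,r))) \land \neg (\forall n\, \forall q\, (\neg G(n,n) \lor G(q,q))))
Push ¬ through the quantifiers and connectives to reach negation normal form:
  (\exists m\, \forall r\, (\neg G(m,m) \land \neg G(r,r))) \lor (\forall n\, \forall q\, (\neg G(n,n) \lor G(q,q)))
All bound variables are already distinct, so no renaming is needed.
Finally move all quantifiers to the prefix:
  \exists m\, \forall r\, \forall n\, \forall q\, (\neg G(m,m) \land \neg G(r,r) \lor \neg G(n,n) \lor G(q,q))
The quantifier \forall n sits under an even number of negations (counting the antecedent side of each →), so it remains universal.

universal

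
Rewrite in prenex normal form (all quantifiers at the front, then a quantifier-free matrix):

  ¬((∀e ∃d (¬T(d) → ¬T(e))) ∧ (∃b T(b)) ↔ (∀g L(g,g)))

Rewrite implications/biconditionals: A → B as ¬A ∨ B; A ↔ B as (¬A ∨ B) ∧ (¬B ∨ A).
  ¬((¬((∀e ∃d (¬¬T(d) ∨ ¬T(e))) ∧ (∃b T(b))) ∨ (∀g L(g,g))) ∧ (¬(∀g L(g,g)) ∨ (∀e ∃d (¬¬T(d) ∨ ¬T(e))) ∧ (∃b T(b))))
Drive negations inward (¬∀x A ≡ ∃x ¬A, ¬∃x A ≡ ∀x ¬A, De Morgan for ∧/∨):
  (∀e ∃d (T(d) ∨ ¬T(e))) ∧ (∃b T(b)) ∧ (∃g ¬L(g,g)) ∨ (∀g L(g,g)) ∧ ((∃e ∀d (¬T(d) ∧ T(e))) ∨ (∀b ¬T(b)))
Give each quantifier a distinct variable: g↦y1, e↦z1, d↦y, b↦x.
  (∀e ∃d (T(d) ∨ ¬T(e))) ∧ (∃b T(b)) ∧ (∃g ¬L(g,g)) ∨ (∀y1 L(y1,y1)) ∧ ((∃z1 ∀y (¬T(y) ∧ T(z1))) ∨ (∀x ¬T(x)))
Finally move all quantifiers to the prefix:
  ∀e ∃d ∃b ∃g ∀y1 ∃z1 ∀y ∀x ((T(d) ∨ ¬T(e)) ∧ T(b) ∧ ¬L(g,g) ∨ L(y1,y1) ∧ (¬T(y) ∧ T(z1) ∨ ¬T(x)))

∀e ∃d ∃b ∃g ∀y1 ∃z1 ∀y ∀x ((T(d) ∨ ¬T(e)) ∧ T(b) ∧ ¬L(g,g) ∨ L(y1,y1) ∧ (¬T(y) ∧ T(z1) ∨ ¬T(x)))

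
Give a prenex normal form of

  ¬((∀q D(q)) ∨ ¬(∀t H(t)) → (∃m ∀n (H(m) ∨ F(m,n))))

Eliminate → and ↔ using ¬ and ∨.
  ¬(¬((∀q D(q)) ∨ ¬(∀t H(t))) ∨ (∃m ∀n (H(m) ∨ F(m,n))))
Move each ¬ inward, flipping quantifiers it crosses:
  ((∀q D(q)) ∨ (∃t ¬H(t))) ∧ (∀m ∃n (¬H(m) ∧ ¬F(m,n)))
Finally move all quantifiers to the prefix:
  ∀q ∃t ∀m ∃n ((D(q) ∨ ¬H(t)) ∧ ¬H(m) ∧ ¬F(m,n))

∀q ∃t ∀m ∃n ((D(q) ∨ ¬H(t)) ∧ ¬H(m) ∧ ¬F(m,n))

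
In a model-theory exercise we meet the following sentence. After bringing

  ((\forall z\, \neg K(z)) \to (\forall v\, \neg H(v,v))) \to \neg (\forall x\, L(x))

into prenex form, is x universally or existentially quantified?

Rewrite implications/biconditionals: A → B as ¬A ∨ B.
  \neg (\neg (\forall z\, \neg K(z)) \lor (\forall v\, \neg H(v,v))) \lor \neg (\forall x\, L(x))
Push ¬ through the quantifiers and connectives to reach negation normal form:
  (\forall z\, \neg K(z)) \land (\exists v\, H(v,v)) \lor (\exists x\, \neg L(x))
All bound variables are already distinct, so no renaming is needed.
Extract every quantifier outward, since the variables are now distinct and don't occur free across branches:
  \forall z\, \exists v\, \exists x\, (\neg K(z) \land H(v,v) \lor \neg L(x))
The quantifier \forall x sits under an odd number of negations (counting the antecedent side of each →), so it flips to \exists x.

existential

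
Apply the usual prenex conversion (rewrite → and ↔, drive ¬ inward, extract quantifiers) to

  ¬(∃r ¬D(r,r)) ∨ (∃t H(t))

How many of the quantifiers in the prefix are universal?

1

Push ¬ through the quantifiers and connectives to reach negation normal form:
  (∀r D(r,r)) ∨ (∃t H(t))
All bound variables are already distinct, so no renaming is needed.
Finally move all quantifiers to the prefix:
  ∀r ∃t (D(r,r) ∨ H(t))
The prefix is ∀r ∃t: 1 universal, 1 existential.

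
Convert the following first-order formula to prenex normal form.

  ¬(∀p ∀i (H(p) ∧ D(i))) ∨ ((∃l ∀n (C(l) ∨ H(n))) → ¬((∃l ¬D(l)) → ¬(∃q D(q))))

First replace A → B with ¬A ∨ B.
  ¬(∀p ∀i (H(p) ∧ D(i))) ∨ ¬(∃l ∀n (C(l) ∨ H(n))) ∨ ¬(¬(∃l ¬D(l)) ∨ ¬(∃q D(q)))
Drive negations inward (¬∀x A ≡ ∃x ¬A, ¬∃x A ≡ ∀x ¬A, De Morgan for ∧/∨):
  (∃p ∃i (¬H(p) ∨ ¬D(i))) ∨ (∀l ∃n (¬C(l) ∧ ¬H(n))) ∨ (∃l ¬D(l)) ∧ (∃q D(q))
Give each quantifier a distinct variable: l↦t.
  (∃p ∃i (¬H(p) ∨ ¬D(i))) ∨ (∀l ∃n (¬C(l) ∧ ¬H(n))) ∨ (∃t ¬D(t)) ∧ (∃q D(q))
Extract every quantifier outward, since the variables are now distinct and don't occur free across branches:
  ∃p ∃i ∀l ∃n ∃t ∃q (¬H(p) ∨ ¬D(i) ∨ ¬C(l) ∧ ¬H(n) ∨ ¬D(t) ∧ D(q))

∃p ∃i ∀l ∃n ∃t ∃q (¬H(p) ∨ ¬D(i) ∨ ¬C(l) ∧ ¬H(n) ∨ ¬D(t) ∧ D(q))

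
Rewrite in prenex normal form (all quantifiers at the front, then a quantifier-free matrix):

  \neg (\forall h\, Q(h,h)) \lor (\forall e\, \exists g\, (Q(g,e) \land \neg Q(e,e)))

Drive negations inward (¬∀x A ≡ ∃x ¬A, ¬∃x A ≡ ∀x ¬A, De Morgan for ∧/∨):
  (\exists h\, \neg Q(h,h)) \lor (\forall e\, \exists g\, (Q(g,e) \land \neg Q(e,e)))
Pull the quantifiers to the front (each side's bound variable is not free in the other side):
  \exists h\, \forall e\, \exists g\, (\neg Q(h,h) \lor Q(g,e) \land \neg Q(e,e))

\exists h\, \forall e\, \exists g\, (\neg Q(h,h) \lor Q(g,e) \land \neg Q(e,e))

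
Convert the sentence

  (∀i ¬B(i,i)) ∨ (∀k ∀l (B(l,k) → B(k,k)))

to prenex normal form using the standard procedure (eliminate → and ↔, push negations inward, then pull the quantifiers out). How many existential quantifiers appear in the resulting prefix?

Rewrite implications/biconditionals: A → B as ¬A ∨ B.
  (∀i ¬B(i,i)) ∨ (∀k ∀l (¬B(l,k) ∨ B(k,k)))
Pull the quantifiers to the front (each side's bound variable is not free in the other side):
  ∀i ∀k ∀l (¬B(i,i) ∨ ¬B(l,k) ∨ B(k,k))
The prefix is ∀i ∀k ∀l: 3 universal, 0 existential.

0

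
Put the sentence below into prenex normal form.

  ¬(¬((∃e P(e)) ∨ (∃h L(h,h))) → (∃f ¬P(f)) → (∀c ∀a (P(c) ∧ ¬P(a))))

∀e ∀h ∃f ∃c ∃a (¬P(e) ∧ ¬L(h,h) ∧ ¬P(f) ∧ (¬P(c) ∨ P(a)))

First replace A → B with ¬A ∨ B.
  ¬(¬¬((∃e P(e)) ∨ (∃h L(h,h))) ∨ ¬(∃f ¬P(f)) ∨ (∀c ∀a (P(c) ∧ ¬P(a))))
Push ¬ through the quantifiers and connectives to reach negation normal form:
  (∀e ¬P(e)) ∧ (∀h ¬L(h,h)) ∧ (∃f ¬P(f)) ∧ (∃c ∃a (¬P(c) ∨ P(a)))
Extract every quantifier outward, since the variables are now distinct and don't occur free across branches:
  ∀e ∀h ∃f ∃c ∃a (¬P(e) ∧ ¬L(h,h) ∧ ¬P(f) ∧ (¬P(c) ∨ P(a)))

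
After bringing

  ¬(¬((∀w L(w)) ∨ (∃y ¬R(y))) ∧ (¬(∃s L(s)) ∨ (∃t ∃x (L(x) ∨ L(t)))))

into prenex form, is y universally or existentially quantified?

existential

Move each ¬ inward, flipping quantifiers it crosses:
  (∀w L(w)) ∨ (∃y ¬R(y)) ∨ (∃s L(s)) ∧ (∀t ∀x (¬L(x) ∧ ¬L(t)))
All bound variables are already distinct, so no renaming is needed.
Pull the quantifiers to the front (each side's bound variable is not free in the other side):
  ∀w ∃y ∃s ∀t ∀x (L(w) ∨ ¬R(y) ∨ L(s) ∧ ¬L(x) ∧ ¬L(t))
The quantifier ∃y sits under an even number of negations, so it remains existential.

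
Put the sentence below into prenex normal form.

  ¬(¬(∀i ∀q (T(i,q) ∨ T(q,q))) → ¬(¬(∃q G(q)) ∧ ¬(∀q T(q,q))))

First replace A → B with ¬A ∨ B.
  ¬(¬¬(∀i ∀q (T(i,q) ∨ T(q,q))) ∨ ¬(¬(∃q G(q)) ∧ ¬(∀q T(q,q))))
Drive negations inward (¬∀x A ≡ ∃x ¬A, ¬∃x A ≡ ∀x ¬A, De Morgan for ∧/∨):
  (∃i ∃q (¬T(i,q) ∧ ¬T(q,q))) ∧ (∀q ¬G(q)) ∧ (∃q ¬T(q,q))
Standardize variables apart so no two quantifiers bind the same name: q↦a, q↦x.
  (∃i ∃q (¬T(i,q) ∧ ¬T(q,q))) ∧ (∀a ¬G(a)) ∧ (∃x ¬T(x,x))
Extract every quantifier outward, since the variables are now distinct and don't occur free across branches:
  ∃i ∃q ∀a ∃x (¬T(i,q) ∧ ¬T(q,q) ∧ ¬G(a) ∧ ¬T(x,x))

∃i ∃q ∀a ∃x (¬T(i,q) ∧ ¬T(q,q) ∧ ¬G(a) ∧ ¬T(x,x))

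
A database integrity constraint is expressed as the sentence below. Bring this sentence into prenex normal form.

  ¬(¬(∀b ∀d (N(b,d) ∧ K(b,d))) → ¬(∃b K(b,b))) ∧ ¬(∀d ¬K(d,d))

Eliminate → and ↔ using ¬ and ∨.
  ¬(¬¬(∀b ∀d (N(b,d) ∧ K(b,d))) ∨ ¬(∃b K(b,b))) ∧ ¬(∀d ¬K(d,d))
Push ¬ through the quantifiers and connectives to reach negation normal form:
  (∃b ∃d (¬N(b,d) ∨ ¬K(b,d))) ∧ (∃b K(b,b)) ∧ (∃d K(d,d))
Give each quantifier a distinct variable: b↦p, d↦z.
  (∃b ∃d (¬N(b,d) ∨ ¬K(b,d))) ∧ (∃p K(p,p)) ∧ (∃z K(z,z))
Finally move all quantifiers to the prefix:
  ∃b ∃d ∃p ∃z ((¬N(b,d) ∨ ¬K(b,d)) ∧ K(p,p) ∧ K(z,z))

∃b ∃d ∃p ∃z ((¬N(b,d) ∨ ¬K(b,d)) ∧ K(p,p) ∧ K(z,z))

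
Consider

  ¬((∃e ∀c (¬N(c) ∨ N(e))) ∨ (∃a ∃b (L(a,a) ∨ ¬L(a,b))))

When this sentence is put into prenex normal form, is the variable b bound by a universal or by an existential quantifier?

universal

Move each ¬ inward, flipping quantifiers it crosses:
  (∀e ∃c (N(c) ∧ ¬N(e))) ∧ (∀a ∀b (¬L(a,a) ∧ L(a,b)))
All bound variables are already distinct, so no renaming is needed.
Pull the quantifiers to the front (each side's bound variable is not free in the other side):
  ∀e ∃c ∀a ∀b (N(c) ∧ ¬N(e) ∧ ¬L(a,a) ∧ L(a,b))
The quantifier ∃b sits under an odd number of negations, so it flips to ∀b.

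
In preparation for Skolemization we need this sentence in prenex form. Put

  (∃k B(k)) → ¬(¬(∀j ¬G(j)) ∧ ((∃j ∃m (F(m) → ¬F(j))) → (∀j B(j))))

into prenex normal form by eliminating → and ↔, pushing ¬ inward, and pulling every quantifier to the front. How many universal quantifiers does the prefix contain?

Eliminate → and ↔ using ¬ and ∨.
  ¬(∃k B(k)) ∨ ¬(¬(∀j ¬G(j)) ∧ (¬(∃j ∃m (¬F(m) ∨ ¬F(j))) ∨ (∀j B(j))))
Drive negations inward (¬∀x A ≡ ∃x ¬A, ¬∃x A ≡ ∀x ¬A, De Morgan for ∧/∨):
  (∀k ¬B(k)) ∨ (∀j ¬G(j)) ∨ (∃j ∃m (¬F(m) ∨ ¬F(j))) ∧ (∃j ¬B(j))
Rename bound variables to avoid capture: j↦v, j↦u1.
  (∀k ¬B(k)) ∨ (∀j ¬G(j)) ∨ (∃v ∃m (¬F(m) ∨ ¬F(v))) ∧ (∃u1 ¬B(u1))
Pull the quantifiers to the front (each side's bound variable is not free in the other side):
  ∀k ∀j ∃v ∃m ∃u1 (¬B(k) ∨ ¬G(j) ∨ (¬F(m) ∨ ¬F(v)) ∧ ¬B(u1))
The prefix is ∀k ∀j ∃v ∃m ∃u1: 2 universal, 3 existential.

2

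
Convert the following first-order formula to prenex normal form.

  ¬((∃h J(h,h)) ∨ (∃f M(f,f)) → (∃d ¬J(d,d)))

Eliminate → and ↔ using ¬ and ∨.
  ¬(¬((∃h J(h,h)) ∨ (∃f M(f,f))) ∨ (∃d ¬J(d,d)))
Drive negations inward (¬∀x A ≡ ∃x ¬A, ¬∃x A ≡ ∀x ¬A, De Morgan for ∧/∨):
  ((∃h J(h,h)) ∨ (∃f M(f,f))) ∧ (∀d J(d,d))
All bound variables are already distinct, so no renaming is needed.
Finally move all quantifiers to the prefix:
  ∃h ∃f ∀d ((J(h,h) ∨ M(f,f)) ∧ J(d,d))

∃h ∃f ∀d ((J(h,h) ∨ M(f,f)) ∧ J(d,d))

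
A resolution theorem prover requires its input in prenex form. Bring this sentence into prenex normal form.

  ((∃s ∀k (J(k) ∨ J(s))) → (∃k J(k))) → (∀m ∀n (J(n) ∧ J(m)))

∃s ∀k ∀w ∀m ∀n ((J(k) ∨ J(s)) ∧ ¬J(w) ∨ J(n) ∧ J(m))

First replace A → B with ¬A ∨ B.
  ¬(¬(∃s ∀k (J(k) ∨ J(s))) ∨ (∃k J(k))) ∨ (∀m ∀n (J(n) ∧ J(m)))
Push ¬ through the quantifiers and connectives to reach negation normal form:
  (∃s ∀k (J(k) ∨ J(s))) ∧ (∀k ¬J(k)) ∨ (∀m ∀n (J(n) ∧ J(m)))
Rename bound variables to avoid capture: k↦w.
  (∃s ∀k (J(k) ∨ J(s))) ∧ (∀w ¬J(w)) ∨ (∀m ∀n (J(n) ∧ J(m)))
Extract every quantifier outward, since the variables are now distinct and don't occur free across branches:
  ∃s ∀k ∀w ∀m ∀n ((J(k) ∨ J(s)) ∧ ¬J(w) ∨ J(n) ∧ J(m))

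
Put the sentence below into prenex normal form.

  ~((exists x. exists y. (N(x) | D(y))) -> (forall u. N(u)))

Eliminate → and ↔ using ¬ and ∨.
  ~(~(exists x. exists y. (N(x) | D(y))) | (forall u. N(u)))
Move each ¬ inward, flipping quantifiers it crosses:
  (exists x. exists y. (N(x) | D(y))) & (exists u. ~N(u))
Finally move all quantifiers to the prefix:
  exists x. exists y. exists u. ((N(x) | D(y)) & ~N(u))

exists x. exists y. exists u. ((N(x) | D(y)) & ~N(u))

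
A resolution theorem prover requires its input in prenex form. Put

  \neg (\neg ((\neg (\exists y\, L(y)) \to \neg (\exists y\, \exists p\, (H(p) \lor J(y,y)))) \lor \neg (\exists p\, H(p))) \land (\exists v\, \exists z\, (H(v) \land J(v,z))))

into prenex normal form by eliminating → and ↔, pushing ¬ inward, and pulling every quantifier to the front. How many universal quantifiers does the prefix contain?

Eliminate → and ↔ using ¬ and ∨.
  \neg (\neg (\neg \neg (\exists y\, L(y)) \lor \neg (\exists y\, \exists p\, (H(p) \lor J(y,y))) \lor \neg (\exists p\, H(p))) \land (\exists v\, \exists z\, (H(v) \land J(v,z))))
Drive negations inward (¬∀x A ≡ ∃x ¬A, ¬∃x A ≡ ∀x ¬A, De Morgan for ∧/∨):
  (\exists y\, L(y)) \lor (\forall y\, \forall p\, (\neg H(p) \land \neg J(y,y))) \lor (\forall p\, \neg H(p)) \lor (\forall v\, \forall z\, (\neg H(v) \lor \neg J(v,z)))
Give each quantifier a distinct variable: y↦y1, p↦s.
  (\exists y\, L(y)) \lor (\forall y1\, \forall p\, (\neg H(p) \land \neg J(y1,y1))) \lor (\forall s\, \neg H(s)) \lor (\forall v\, \forall z\, (\neg H(v) \lor \neg J(v,z)))
Pull the quantifiers to the front (each side's bound variable is not free in the other side):
  \exists y\, \forall y1\, \forall p\, \forall s\, \forall v\, \forall z\, (L(y) \lor \neg H(p) \land \neg J(y1,y1) \lor \neg H(s) \lor \neg H(v) \lor \neg J(v,z))
The prefix is \exists y \forall y1 \forall p \forall s \forall v \forall z: 5 universal, 1 existential.

5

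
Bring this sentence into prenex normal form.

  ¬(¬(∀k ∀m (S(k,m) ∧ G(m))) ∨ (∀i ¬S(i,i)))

∀k ∀m ∃i (S(k,m) ∧ G(m) ∧ S(i,i))

Move each ¬ inward, flipping quantifiers it crosses:
  (∀k ∀m (S(k,m) ∧ G(m))) ∧ (∃i S(i,i))
All bound variables are already distinct, so no renaming is needed.
Pull the quantifiers to the front (each side's bound variable is not free in the other side):
  ∀k ∀m ∃i (S(k,m) ∧ G(m) ∧ S(i,i))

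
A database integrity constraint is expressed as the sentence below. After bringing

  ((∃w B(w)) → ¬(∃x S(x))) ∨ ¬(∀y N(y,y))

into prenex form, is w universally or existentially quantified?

universal

Rewrite implications/biconditionals: A → B as ¬A ∨ B.
  ¬(∃w B(w)) ∨ ¬(∃x S(x)) ∨ ¬(∀y N(y,y))
Drive negations inward (¬∀x A ≡ ∃x ¬A, ¬∃x A ≡ ∀x ¬A, De Morgan for ∧/∨):
  (∀w ¬B(w)) ∨ (∀x ¬S(x)) ∨ (∃y ¬N(y,y))
All bound variables are already distinct, so no renaming is needed.
Extract every quantifier outward, since the variables are now distinct and don't occur free across branches:
  ∀w ∀x ∃y (¬B(w) ∨ ¬S(x) ∨ ¬N(y,y))
The quantifier ∃w sits under an odd number of negations (counting the antecedent side of each →), so it flips to ∀w.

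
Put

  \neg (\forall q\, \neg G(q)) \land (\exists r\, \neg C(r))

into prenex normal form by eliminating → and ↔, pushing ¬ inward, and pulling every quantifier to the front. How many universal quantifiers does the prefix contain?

Push ¬ through the quantifiers and connectives to reach negation normal form:
  (\exists q\, G(q)) \land (\exists r\, \neg C(r))
All bound variables are already distinct, so no renaming is needed.
Finally move all quantifiers to the prefix:
  \exists q\, \exists r\, (G(q) \land \neg C(r))
The prefix is \exists q \exists r: 0 universal, 2 existential.

0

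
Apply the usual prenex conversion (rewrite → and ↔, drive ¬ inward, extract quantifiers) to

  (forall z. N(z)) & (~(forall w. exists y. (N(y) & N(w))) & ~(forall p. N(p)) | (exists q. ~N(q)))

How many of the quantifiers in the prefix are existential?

3

Move each ¬ inward, flipping quantifiers it crosses:
  (forall z. N(z)) & ((exists w. forall y. (~N(y) | ~N(w))) & (exists p. ~N(p)) | (exists q. ~N(q)))
All bound variables are already distinct, so no renaming is needed.
Pull the quantifiers to the front (each side's bound variable is not free in the other side):
  forall z. exists w. forall y. exists p. exists q. (N(z) & ((~N(y) | ~N(w)) & ~N(p) | ~N(q)))
The prefix is forall z exists w forall y exists p exists q: 2 universal, 3 existential.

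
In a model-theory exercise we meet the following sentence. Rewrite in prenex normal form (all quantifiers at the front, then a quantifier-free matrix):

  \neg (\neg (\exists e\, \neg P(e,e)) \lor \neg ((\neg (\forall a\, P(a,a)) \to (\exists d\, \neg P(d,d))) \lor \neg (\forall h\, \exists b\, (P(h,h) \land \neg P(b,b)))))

Rewrite implications/biconditionals: A → B as ¬A ∨ B.
  \neg (\neg (\exists e\, \neg P(e,e)) \lor \neg (\neg \neg (\forall a\, P(a,a)) \lor (\exists d\, \neg P(d,d)) \lor \neg (\forall h\, \exists b\, (P(h,h) \land \neg P(b,b)))))
Push ¬ through the quantifiers and connectives to reach negation normal form:
  (\exists e\, \neg P(e,e)) \land ((\forall a\, P(a,a)) \lor (\exists d\, \neg P(d,d)) \lor (\exists h\, \forall b\, (\neg P(h,h) \lor P(b,b))))
All bound variables are already distinct, so no renaming is needed.
Pull the quantifiers to the front (each side's bound variable is not free in the other side):
  \exists e\, \forall a\, \exists d\, \exists h\, \forall b\, (\neg P(e,e) \land (P(a,a) \lor \neg P(d,d) \lor \neg P(h,h) \lor P(b,b)))

\exists e\, \forall a\, \exists d\, \exists h\, \forall b\, (\neg P(e,e) \land (P(a,a) \lor \neg P(d,d) \lor \neg P(h,h) \lor P(b,b)))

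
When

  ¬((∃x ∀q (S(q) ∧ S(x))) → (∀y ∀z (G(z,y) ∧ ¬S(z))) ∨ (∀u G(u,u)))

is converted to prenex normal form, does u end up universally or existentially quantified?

First replace A → B with ¬A ∨ B.
  ¬(¬(∃x ∀q (S(q) ∧ S(x))) ∨ (∀y ∀z (G(z,y) ∧ ¬S(z))) ∨ (∀u G(u,u)))
Drive negations inward (¬∀x A ≡ ∃x ¬A, ¬∃x A ≡ ∀x ¬A, De Morgan for ∧/∨):
  (∃x ∀q (S(q) ∧ S(x))) ∧ (∃y ∃z (¬G(z,y) ∨ S(z))) ∧ (∃u ¬G(u,u))
All bound variables are already distinct, so no renaming is needed.
Pull the quantifiers to the front (each side's bound variable is not free in the other side):
  ∃x ∀q ∃y ∃z ∃u (S(q) ∧ S(x) ∧ (¬G(z,y) ∨ S(z)) ∧ ¬G(u,u))
The quantifier ∀u sits under an odd number of negations (counting the antecedent side of each →), so it flips to ∃u.

existential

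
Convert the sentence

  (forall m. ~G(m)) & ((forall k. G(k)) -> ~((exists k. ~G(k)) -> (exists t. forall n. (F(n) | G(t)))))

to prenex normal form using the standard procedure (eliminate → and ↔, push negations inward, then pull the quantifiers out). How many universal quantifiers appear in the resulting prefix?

First replace A → B with ¬A ∨ B.
  (forall m. ~G(m)) & (~(forall k. G(k)) | ~(~(exists k. ~G(k)) | (exists t. forall n. (F(n) | G(t)))))
Drive negations inward (¬∀x A ≡ ∃x ¬A, ¬∃x A ≡ ∀x ¬A, De Morgan for ∧/∨):
  (forall m. ~G(m)) & ((exists k. ~G(k)) | (exists k. ~G(k)) & (forall t. exists n. (~F(n) & ~G(t))))
Standardize variables apart so no two quantifiers bind the same name: k↦b.
  (forall m. ~G(m)) & ((exists k. ~G(k)) | (exists b. ~G(b)) & (forall t. exists n. (~F(n) & ~G(t))))
Extract every quantifier outward, since the variables are now distinct and don't occur free across branches:
  forall m. exists k. exists b. forall t. exists n. (~G(m) & (~G(k) | ~G(b) & ~F(n) & ~G(t)))
The prefix is forall m exists k exists b forall t exists n: 2 universal, 3 existential.

2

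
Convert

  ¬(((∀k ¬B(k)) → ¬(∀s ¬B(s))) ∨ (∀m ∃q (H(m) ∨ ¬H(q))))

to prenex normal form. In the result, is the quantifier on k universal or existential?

universal

Rewrite implications/biconditionals: A → B as ¬A ∨ B.
  ¬(¬(∀k ¬B(k)) ∨ ¬(∀s ¬B(s)) ∨ (∀m ∃q (H(m) ∨ ¬H(q))))
Push ¬ through the quantifiers and connectives to reach negation normal form:
  (∀k ¬B(k)) ∧ (∀s ¬B(s)) ∧ (∃m ∀q (¬H(m) ∧ H(q)))
All bound variables are already distinct, so no renaming is needed.
Extract every quantifier outward, since the variables are now distinct and don't occur free across branches:
  ∀k ∀s ∃m ∀q (¬B(k) ∧ ¬B(s) ∧ ¬H(m) ∧ H(q))
The quantifier ∀k sits under an even number of negations (counting the antecedent side of each →), so it remains universal.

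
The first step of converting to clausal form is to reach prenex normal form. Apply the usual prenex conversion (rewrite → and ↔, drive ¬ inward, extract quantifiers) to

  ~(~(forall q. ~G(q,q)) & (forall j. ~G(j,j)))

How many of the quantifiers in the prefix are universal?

Drive negations inward (¬∀x A ≡ ∃x ¬A, ¬∃x A ≡ ∀x ¬A, De Morgan for ∧/∨):
  (forall q. ~G(q,q)) | (exists j. G(j,j))
Extract every quantifier outward, since the variables are now distinct and don't occur free across branches:
  forall q. exists j. (~G(q,q) | G(j,j))
The prefix is forall q exists j: 1 universal, 1 existential.

1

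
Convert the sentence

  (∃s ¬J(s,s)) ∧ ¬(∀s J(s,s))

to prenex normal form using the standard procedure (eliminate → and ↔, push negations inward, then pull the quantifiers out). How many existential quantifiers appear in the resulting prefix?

Move each ¬ inward, flipping quantifiers it crosses:
  (∃s ¬J(s,s)) ∧ (∃s ¬J(s,s))
Rename bound variables to avoid capture: s↦u.
  (∃s ¬J(s,s)) ∧ (∃u ¬J(u,u))
Finally move all quantifiers to the prefix:
  ∃s ∃u (¬J(s,s) ∧ ¬J(u,u))
The prefix is ∃s ∃u: 0 universal, 2 existential.

2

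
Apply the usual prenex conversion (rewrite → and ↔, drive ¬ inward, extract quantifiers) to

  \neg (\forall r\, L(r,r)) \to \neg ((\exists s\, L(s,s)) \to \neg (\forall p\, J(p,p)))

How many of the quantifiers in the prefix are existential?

1

First replace A → B with ¬A ∨ B.
  \neg \neg (\forall r\, L(r,r)) \lor \neg (\neg (\exists s\, L(s,s)) \lor \neg (\forall p\, J(p,p)))
Move each ¬ inward, flipping quantifiers it crosses:
  (\forall r\, L(r,r)) \lor (\exists s\, L(s,s)) \land (\forall p\, J(p,p))
All bound variables are already distinct, so no renaming is needed.
Extract every quantifier outward, since the variables are now distinct and don't occur free across branches:
  \forall r\, \exists s\, \forall p\, (L(r,r) \lor L(s,s) \land J(p,p))
The prefix is \forall r \exists s \forall p: 2 universal, 1 existential.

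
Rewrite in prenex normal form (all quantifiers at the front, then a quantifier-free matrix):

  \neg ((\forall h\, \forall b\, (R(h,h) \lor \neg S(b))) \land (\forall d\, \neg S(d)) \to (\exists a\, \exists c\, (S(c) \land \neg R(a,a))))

Eliminate → and ↔ using ¬ and ∨.
  \neg (\neg ((\forall h\, \forall b\, (R(h,h) \lor \neg S(b))) \land (\forall d\, \neg S(d))) \lor (\exists a\, \exists c\, (S(c) \land \neg R(a,a))))
Push ¬ through the quantifiers and connectives to reach negation normal form:
  (\forall h\, \forall b\, (R(h,h) \lor \neg S(b))) \land (\forall d\, \neg S(d)) \land (\forall a\, \forall c\, (\neg S(c) \lor R(a,a)))
All bound variables are already distinct, so no renaming is needed.
Pull the quantifiers to the front (each side's bound variable is not free in the other side):
  \forall h\, \forall b\, \forall d\, \forall a\, \forall c\, ((R(h,h) \lor \neg S(b)) \land \neg S(d) \land (\neg S(c) \lor R(a,a)))

\forall h\, \forall b\, \forall d\, \forall a\, \forall c\, ((R(h,h) \lor \neg S(b)) \land \neg S(d) \land (\neg S(c) \lor R(a,a)))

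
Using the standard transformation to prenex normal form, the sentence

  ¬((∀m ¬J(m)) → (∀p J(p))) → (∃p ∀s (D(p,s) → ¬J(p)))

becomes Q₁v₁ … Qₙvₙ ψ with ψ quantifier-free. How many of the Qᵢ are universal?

2

First replace A → B with ¬A ∨ B.
  ¬¬(¬(∀m ¬J(m)) ∨ (∀p J(p))) ∨ (∃p ∀s (¬D(p,s) ∨ ¬J(p)))
Drive negations inward (¬∀x A ≡ ∃x ¬A, ¬∃x A ≡ ∀x ¬A, De Morgan for ∧/∨):
  (∃m J(m)) ∨ (∀p J(p)) ∨ (∃p ∀s (¬D(p,s) ∨ ¬J(p)))
Give each quantifier a distinct variable: p↦y1.
  (∃m J(m)) ∨ (∀p J(p)) ∨ (∃y1 ∀s (¬D(y1,s) ∨ ¬J(y1)))
Pull the quantifiers to the front (each side's bound variable is not free in the other side):
  ∃m ∀p ∃y1 ∀s (J(m) ∨ J(p) ∨ ¬D(y1,s) ∨ ¬J(y1))
The prefix is ∃m ∀p ∃y1 ∀s: 2 universal, 2 existential.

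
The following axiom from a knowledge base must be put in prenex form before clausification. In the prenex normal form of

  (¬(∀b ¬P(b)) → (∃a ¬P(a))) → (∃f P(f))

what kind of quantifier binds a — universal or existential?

universal

First replace A → B with ¬A ∨ B.
  ¬(¬¬(∀b ¬P(b)) ∨ (∃a ¬P(a))) ∨ (∃f P(f))
Move each ¬ inward, flipping quantifiers it crosses:
  (∃b P(b)) ∧ (∀a P(a)) ∨ (∃f P(f))
Extract every quantifier outward, since the variables are now distinct and don't occur free across branches:
  ∃b ∀a ∃f (P(b) ∧ P(a) ∨ P(f))
The quantifier ∃a sits under an odd number of negations (counting the antecedent side of each →), so it flips to ∀a.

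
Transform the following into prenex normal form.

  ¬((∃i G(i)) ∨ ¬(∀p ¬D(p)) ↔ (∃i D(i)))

∃i ∃p ∀a ∃x ∀v ∀w1 ((G(i) ∨ D(p)) ∧ ¬D(a) ∨ D(x) ∧ ¬G(v) ∧ ¬D(w1))

Rewrite implications/biconditionals: A → B as ¬A ∨ B; A ↔ B as (¬A ∨ B) ∧ (¬B ∨ A).
  ¬((¬((∃i G(i)) ∨ ¬(∀p ¬D(p))) ∨ (∃i D(i))) ∧ (¬(∃i D(i)) ∨ (∃i G(i)) ∨ ¬(∀p ¬D(p))))
Drive negations inward (¬∀x A ≡ ∃x ¬A, ¬∃x A ≡ ∀x ¬A, De Morgan for ∧/∨):
  ((∃i G(i)) ∨ (∃p D(p))) ∧ (∀i ¬D(i)) ∨ (∃i D(i)) ∧ (∀i ¬G(i)) ∧ (∀p ¬D(p))
Give each quantifier a distinct variable: i↦a, i↦x, i↦v, p↦w1.
  ((∃i G(i)) ∨ (∃p D(p))) ∧ (∀a ¬D(a)) ∨ (∃x D(x)) ∧ (∀v ¬G(v)) ∧ (∀w1 ¬D(w1))
Pull the quantifiers to the front (each side's bound variable is not free in the other side):
  ∃i ∃p ∀a ∃x ∀v ∀w1 ((G(i) ∨ D(p)) ∧ ¬D(a) ∨ D(x) ∧ ¬G(v) ∧ ¬D(w1))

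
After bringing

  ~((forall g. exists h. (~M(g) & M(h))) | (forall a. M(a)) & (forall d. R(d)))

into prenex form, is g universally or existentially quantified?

existential

Drive negations inward (¬∀x A ≡ ∃x ¬A, ¬∃x A ≡ ∀x ¬A, De Morgan for ∧/∨):
  (exists g. forall h. (M(g) | ~M(h))) & ((exists a. ~M(a)) | (exists d. ~R(d)))
All bound variables are already distinct, so no renaming is needed.
Pull the quantifiers to the front (each side's bound variable is not free in the other side):
  exists g. forall h. exists a. exists d. ((M(g) | ~M(h)) & (~M(a) | ~R(d)))
The quantifier forall g sits under an odd number of negations, so it flips to exists g.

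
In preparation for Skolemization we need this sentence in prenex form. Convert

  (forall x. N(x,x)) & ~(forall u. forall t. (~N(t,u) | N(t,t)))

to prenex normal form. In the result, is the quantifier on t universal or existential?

existential

Push ¬ through the quantifiers and connectives to reach negation normal form:
  (forall x. N(x,x)) & (exists u. exists t. (N(t,u) & ~N(t,t)))
Pull the quantifiers to the front (each side's bound variable is not free in the other side):
  forall x. exists u. exists t. (N(x,x) & N(t,u) & ~N(t,t))
The quantifier forall t sits under an odd number of negations, so it flips to exists t.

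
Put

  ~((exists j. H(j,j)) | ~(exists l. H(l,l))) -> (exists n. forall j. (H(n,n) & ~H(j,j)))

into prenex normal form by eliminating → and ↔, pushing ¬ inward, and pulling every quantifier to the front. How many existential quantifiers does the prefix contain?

2

Rewrite implications/biconditionals: A → B as ¬A ∨ B.
  ~~((exists j. H(j,j)) | ~(exists l. H(l,l))) | (exists n. forall j. (H(n,n) & ~H(j,j)))
Drive negations inward (¬∀x A ≡ ∃x ¬A, ¬∃x A ≡ ∀x ¬A, De Morgan for ∧/∨):
  (exists j. H(j,j)) | (forall l. ~H(l,l)) | (exists n. forall j. (H(n,n) & ~H(j,j)))
Standardize variables apart so no two quantifiers bind the same name: j↦q.
  (exists j. H(j,j)) | (forall l. ~H(l,l)) | (exists n. forall q. (H(n,n) & ~H(q,q)))
Pull the quantifiers to the front (each side's bound variable is not free in the other side):
  exists j. forall l. exists n. forall q. (H(j,j) | ~H(l,l) | H(n,n) & ~H(q,q))
The prefix is exists j forall l exists n forall q: 2 universal, 2 existential.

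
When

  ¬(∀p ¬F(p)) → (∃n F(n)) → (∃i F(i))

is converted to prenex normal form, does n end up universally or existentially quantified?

universal

Rewrite implications/biconditionals: A → B as ¬A ∨ B.
  ¬¬(∀p ¬F(p)) ∨ ¬(∃n F(n)) ∨ (∃i F(i))
Move each ¬ inward, flipping quantifiers it crosses:
  (∀p ¬F(p)) ∨ (∀n ¬F(n)) ∨ (∃i F(i))
Finally move all quantifiers to the prefix:
  ∀p ∀n ∃i (¬F(p) ∨ ¬F(n) ∨ F(i))
The quantifier ∃n sits under an odd number of negations (counting the antecedent side of each →), so it flips to ∀n.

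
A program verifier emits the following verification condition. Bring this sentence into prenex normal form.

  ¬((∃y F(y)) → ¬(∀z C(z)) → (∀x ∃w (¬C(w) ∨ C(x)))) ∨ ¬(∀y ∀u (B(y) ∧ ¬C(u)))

∃y ∃z ∃x ∀w ∃t ∃u (F(y) ∧ ¬C(z) ∧ C(w) ∧ ¬C(x) ∨ ¬B(t) ∨ C(u))

Eliminate → and ↔ using ¬ and ∨.
  ¬(¬(∃y F(y)) ∨ ¬¬(∀z C(z)) ∨ (∀x ∃w (¬C(w) ∨ C(x)))) ∨ ¬(∀y ∀u (B(y) ∧ ¬C(u)))
Move each ¬ inward, flipping quantifiers it crosses:
  (∃y F(y)) ∧ (∃z ¬C(z)) ∧ (∃x ∀w (C(w) ∧ ¬C(x))) ∨ (∃y ∃u (¬B(y) ∨ C(u)))
Rename bound variables to avoid capture: y↦t.
  (∃y F(y)) ∧ (∃z ¬C(z)) ∧ (∃x ∀w (C(w) ∧ ¬C(x))) ∨ (∃t ∃u (¬B(t) ∨ C(u)))
Finally move all quantifiers to the prefix:
  ∃y ∃z ∃x ∀w ∃t ∃u (F(y) ∧ ¬C(z) ∧ C(w) ∧ ¬C(x) ∨ ¬B(t) ∨ C(u))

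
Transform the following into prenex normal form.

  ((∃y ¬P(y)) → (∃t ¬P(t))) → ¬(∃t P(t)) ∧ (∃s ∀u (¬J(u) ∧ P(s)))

Eliminate → and ↔ using ¬ and ∨.
  ¬(¬(∃y ¬P(y)) ∨ (∃t ¬P(t))) ∨ ¬(∃t P(t)) ∧ (∃s ∀u (¬J(u) ∧ P(s)))
Drive negations inward (¬∀x A ≡ ∃x ¬A, ¬∃x A ≡ ∀x ¬A, De Morgan for ∧/∨):
  (∃y ¬P(y)) ∧ (∀t P(t)) ∨ (∀t ¬P(t)) ∧ (∃s ∀u (¬J(u) ∧ P(s)))
Standardize variables apart so no two quantifiers bind the same name: t↦x1.
  (∃y ¬P(y)) ∧ (∀t P(t)) ∨ (∀x1 ¬P(x1)) ∧ (∃s ∀u (¬J(u) ∧ P(s)))
Extract every quantifier outward, since the variables are now distinct and don't occur free across branches:
  ∃y ∀t ∀x1 ∃s ∀u (¬P(y) ∧ P(t) ∨ ¬P(x1) ∧ ¬J(u) ∧ P(s))

∃y ∀t ∀x1 ∃s ∀u (¬P(y) ∧ P(t) ∨ ¬P(x1) ∧ ¬J(u) ∧ P(s))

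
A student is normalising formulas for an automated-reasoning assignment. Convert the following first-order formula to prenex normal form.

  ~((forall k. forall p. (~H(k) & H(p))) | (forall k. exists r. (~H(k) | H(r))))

exists k. exists p. exists z1. forall r. ((H(k) | ~H(p)) & H(z1) & ~H(r))

Push ¬ through the quantifiers and connectives to reach negation normal form:
  (exists k. exists p. (H(k) | ~H(p))) & (exists k. forall r. (H(k) & ~H(r)))
Rename bound variables to avoid capture: k↦z1.
  (exists k. exists p. (H(k) | ~H(p))) & (exists z1. forall r. (H(z1) & ~H(r)))
Finally move all quantifiers to the prefix:
  exists k. exists p. exists z1. forall r. ((H(k) | ~H(p)) & H(z1) & ~H(r))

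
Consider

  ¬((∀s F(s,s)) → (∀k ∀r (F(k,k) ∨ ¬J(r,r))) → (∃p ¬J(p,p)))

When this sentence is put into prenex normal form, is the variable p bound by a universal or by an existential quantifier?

First replace A → B with ¬A ∨ B.
  ¬(¬(∀s F(s,s)) ∨ ¬(∀k ∀r (F(k,k) ∨ ¬J(r,r))) ∨ (∃p ¬J(p,p)))
Move each ¬ inward, flipping quantifiers it crosses:
  (∀s F(s,s)) ∧ (∀k ∀r (F(k,k) ∨ ¬J(r,r))) ∧ (∀p J(p,p))
Extract every quantifier outward, since the variables are now distinct and don't occur free across branches:
  ∀s ∀k ∀r ∀p (F(s,s) ∧ (F(k,k) ∨ ¬J(r,r)) ∧ J(p,p))
The quantifier ∃p sits under an odd number of negations (counting the antecedent side of each →), so it flips to ∀p.

universal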